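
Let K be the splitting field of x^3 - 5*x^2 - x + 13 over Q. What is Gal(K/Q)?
The polynomial is an irreducible cubic over Q and its discriminant is 3136 = 56^2, a perfect square. For an irreducible cubic, a square discriminant forces the Galois group to be A_3, the cyclic group of order 3.

C_3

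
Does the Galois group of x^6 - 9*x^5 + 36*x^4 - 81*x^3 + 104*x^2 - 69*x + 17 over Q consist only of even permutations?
No

The polynomial is irreducible of degree 6 over Q. Its discriminant is 810448, which is not a perfect square. A Galois group lies in the alternating group exactly when the discriminant is a square in Q, so the Galois group (S_4) is not contained in A_6.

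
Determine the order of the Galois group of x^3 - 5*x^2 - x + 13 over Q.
3

The degree of the splitting field over Q equals the order of the Galois group, so first determine the group. The polynomial is an irreducible cubic over Q and its discriminant is 3136 = 56^2, a perfect square. For an irreducible cubic, a square discriminant forces the Galois group to be A_3, the cyclic group of order 3. The Galois group C_3 (3T1) has order 3, so the splitting field has degree 3 over Q.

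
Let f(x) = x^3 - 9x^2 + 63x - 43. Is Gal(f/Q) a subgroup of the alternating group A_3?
No

The polynomial is irreducible of degree 3 over Q. Its discriminant is -415152, which is not a perfect square. A Galois group lies in the alternating group exactly when the discriminant is a square in Q, so the Galois group (S_3) is not contained in A_3.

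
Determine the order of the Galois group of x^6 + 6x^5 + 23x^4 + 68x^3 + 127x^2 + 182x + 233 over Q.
The degree of the splitting field over Q equals the order of the Galois group, so first determine the group. The polynomial f is an irreducible sextic over Q, so G = Gal(f/Q) is one of the 16 transitive subgroups 6T1, ..., 6T16 of S_6. The discriminant of f is -201485505789952, which is not a perfect square, so G is not contained in A_6. The transitive groups of degree 6 not contained in A_6 are: C_6 (6T1, order 6), S_3 (6T2, order 6), D_6 (6T3, order 12), C_3 x S_3 (6T5, order 18), A_4 x C_2 (6T6, order 24), S_4 (6T8, order 24), S_3 x S_3 (6T9, order 36), S_4 x C_2 (6T11, order 48), (S_3 x S_3) : C_2 (6T13, order 72), PGL(2,5) (6T14, order 120), S_6 (6T16, order 720). By Dedekind's theorem, for a prime p not dividing disc(f) the degrees of the irreducible factors of f mod p form the cycle type of an element of G. Factoring f modulo the 29 such primes p <= 113 (skipping 2, which divides the discriminant), each new pattern first appears at: mod 3: f = (x^6 + 2x^4 + 2x^3 + x^2 + 2x + 2), pattern 6; mod 5: f = (x + 4)(x^2 + 4x + 1)(x^3 + 3x^2 + 2x + 2), pattern 3+2+1; mod 7: f = (x^2 + 2)(x^4 + 6x^3 + 1), pattern 4+2; mod 17: f = (x^3 + 3x^2 + 7x + 11)(x^3 + 3x^2 + 7x + 15), pattern 3+3; mod 19: f = (x^2 + 3x + 11)(x^2 + 7x + 7)(x^2 + 15x + 5), pattern 2+2+2; mod 37: f = (x + 6)(x + 32)(x^2 + 8x + 10)(x^2 + 34x + 25), pattern 2+2+1+1; mod 41: f = (x + 4)(x + 5)(x + 35)(x^3 + 3x^2 + 7x + 23), pattern 3+1+1+1; mod 113: f = (x + 23)(x + 43)(x + 46)(x + 47)(x^2 + 73x + 32), pattern 2+1+1+1+1. No other pattern occurs in this range, so the set of observed cycle types is {6, 3+2+1, 4+2, 3+3, 2+2+2, 2+2+1+1, 3+1+1+1, 2+1+1+1+1}. The candidates containing elements of all these cycle types are (S_3 x S_3) : C_2 (6T13) of order 72, S_6 (6T16) of order 720; the others are excluded. The observed types are precisely the cycle types that occur in (S_3 x S_3) : C_2 (6T13) (apart from the identity). Each of the other remaining candidates has further cycle types, and by the Chebotarev density theorem the matching factorization patterns would occur for a proportion of primes equal to their share of the group: S_6 (6T16) additionally contains elements of type 5+1, 4+1+1 (234 of its 720 elements, about 32% of primes). None of the 29 primes tested shows any such pattern (for each of these groups the chance of that is below 10^-4), which rules them out. Hence G = (S_3 x S_3) : C_2 (6T13), of order 72. The Galois group (S_3 x S_3) : C_2 (6T13) has order 72, so the splitting field has degree 72 over Q.

72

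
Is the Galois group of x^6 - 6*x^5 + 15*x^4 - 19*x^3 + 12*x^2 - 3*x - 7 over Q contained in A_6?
The polynomial is irreducible of degree 6 over Q. Its discriminant is 871199469, which is not a perfect square. A Galois group lies in the alternating group exactly when the discriminant is a square in Q, so the Galois group (S_3 x S_3) is not contained in A_6.

No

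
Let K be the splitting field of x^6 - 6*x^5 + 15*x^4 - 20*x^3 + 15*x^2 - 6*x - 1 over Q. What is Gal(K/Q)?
The polynomial f is an irreducible sextic over Q, so G = Gal(f/Q) is one of the 16 transitive subgroups 6T1, ..., 6T16 of S_6. The discriminant of f is 1492992, which is not a perfect square, so G is not contained in A_6. The transitive groups of degree 6 not contained in A_6 are: C_6 (6T1, order 6), S_3 (6T2, order 6), D_6 (6T3, order 12), C_3 x S_3 (6T5, order 18), A_4 x C_2 (6T6, order 24), S_4 (6T8, order 24), S_3 x S_3 (6T9, order 36), S_4 x C_2 (6T11, order 48), (S_3 x S_3) : C_2 (6T13, order 72), PGL(2,5) (6T14, order 120), S_6 (6T16, order 720). By Dedekind's theorem, for a prime p not dividing disc(f) the degrees of the irreducible factors of f mod p form the cycle type of an element of G. Factoring f modulo the 79 such primes p <= 419 (skipping 2, 3, which divide the discriminant), each new pattern first appears at: mod 5: f = (x^2 + 2x + 4)(x^2 + 3x + 3)(x^2 + 4x + 2), pattern 2+2+2; mod 7: f = (x^3 + 4x^2 + 3x + 2)(x^3 + 4x^2 + 3x + 3), pattern 3+3; mod 13: f = (x^6 + 7x^5 + 2x^4 + 6x^3 + 2x^2 + 7x + 12), pattern 6; mod 17: f = (x + 4)(x + 11)(x^2 + 3x + 4)(x^2 + 10x + 14), pattern 2+2+1+1; mod 31: f = (x + 1)(x + 9)(x + 11)(x + 18)(x + 20)(x + 28), pattern 1+1+1+1+1+1. No other pattern occurs in this range, so the set of observed cycle types is {2+2+2, 3+3, 6, 2+2+1+1, 1+1+1+1+1+1}. The candidates containing elements of all these cycle types are D_6 (6T3) of order 12, A_4 x C_2 (6T6) of order 24, S_3 x S_3 (6T9) of order 36, S_4 x C_2 (6T11) of order 48, (S_3 x S_3) : C_2 (6T13) of order 72, PGL(2,5) (6T14) of order 120, S_6 (6T16) of order 720; the others are excluded. The observed types are precisely the cycle types that occur in D_6 (6T3). Each of the other remaining candidates has further cycle types, and by the Chebotarev density theorem the matching factorization patterns would occur for a proportion of primes equal to their share of the group: A_4 x C_2 (6T6) additionally contains elements of type 2+1+1+1+1 (3 of its 24 elements, about 12% of primes); S_3 x S_3 (6T9) additionally contains elements of type 3+1+1+1 (4 of its 36 elements, about 11% of primes); S_4 x C_2 (6T11) additionally contains elements of type 4+2, 4+1+1, 2+1+1+1+1 (15 of its 48 elements, about 31% of primes); (S_3 x S_3) : C_2 (6T13) additionally contains elements of type 4+2, 3+2+1, 3+1+1+1, 2+1+1+1+1 (40 of its 72 elements, about 56% of primes); PGL(2,5) (6T14) additionally contains elements of type 5+1, 4+1+1 (54 of its 120 elements, about 45% of primes); S_6 (6T16) additionally contains elements of type 5+1, 4+2, 4+1+1, 3+2+1, 3+1+1+1, 2+1+1+1+1 (499 of its 720 elements, about 69% of primes). None of the 79 primes tested shows any such pattern (for each of these groups the chance of that is below 10^-4), which rules them out. Hence G = D_6 (6T3), of order 12.

D_6, the dihedral group of order 12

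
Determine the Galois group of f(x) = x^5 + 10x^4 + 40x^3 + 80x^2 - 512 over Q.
The polynomial f is an irreducible quintic over Q, so G = Gal(f/Q) is a transitive subgroup of S_5: one of C_5 (5T1, order 5), D_5 (5T2, order 10), F_20 (5T3, order 20), A_5 (5T4, order 60) or S_5 (5T5, order 120). The discriminant of f is 67108864000000 = 8192000^2, a perfect square, so G is contained in A_5. The transitive groups of degree 5 contained in A_5 are: C_5 (5T1, order 5), D_5 (5T2, order 10), A_5 (5T4, order 60). By Dedekind's theorem, for a prime p not dividing disc(f) the degrees of the irreducible factors of f mod p form the cycle type of an element of G. Factoring f modulo the 23 such primes p <= 97 (skipping 2, 5, which divide the discriminant), each new pattern first appears at: mod 3: f = (x + 2)(x^2 + 1)(x^2 + 2x + 2), pattern 2+2+1; mod 7: f = (x^5 + 3x^4 + 5x^3 + 3x^2 + 6), pattern 5. No other pattern occurs in this range, so the set of observed cycle types is {2+2+1, 5}. The candidates containing elements of all these cycle types are D_5 (5T2) of order 10, A_5 (5T4) of order 60; the others are excluded. The observed types are precisely the cycle types that occur in D_5 (5T2) (apart from the identity). Each of the other remaining candidates has further cycle types, and by the Chebotarev density theorem the matching factorization patterns would occur for a proportion of primes equal to their share of the group: A_5 (5T4) additionally contains elements of type 3+1+1 (20 of its 60 elements, about 33% of primes). None of the 23 primes tested shows any such pattern (for each of these groups the chance of that is below 10^-4), which rules them out. Hence G = D_5 (5T2), of order 10.

D_5, the dihedral group of order 10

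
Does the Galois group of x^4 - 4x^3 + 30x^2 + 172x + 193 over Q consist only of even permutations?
The polynomial is irreducible of degree 4 over Q. Its discriminant is 3397517312, which is not a perfect square. A Galois group lies in the alternating group exactly when the discriminant is a square in Q, so the Galois group (C_4) is not contained in A_4.

No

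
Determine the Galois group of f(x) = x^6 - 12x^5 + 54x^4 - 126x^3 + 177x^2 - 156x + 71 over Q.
The polynomial f is an irreducible sextic over Q, so G = Gal(f/Q) is one of the 16 transitive subgroups 6T1, ..., 6T16 of S_6. The discriminant of f is 19050624576 = 138024^2, a perfect square, so G is contained in A_6. The transitive groups of degree 6 contained in A_6 are: A_4 (6T4, order 12), S_4 (6T7, order 24), (C_3 x C_3) : C_4 (6T10, order 36), PSL(2,5) (6T12, order 60), A_6 (6T15, order 360). By Dedekind's theorem, for a prime p not dividing disc(f) the degrees of the irreducible factors of f mod p form the cycle type of an element of G. Factoring f modulo the 33 such primes p <= 151 (skipping 2, 3, 71, which divide the discriminant), each new pattern first appears at: mod 5: f = (x^3 + 3x + 3)(x^3 + 3x^2 + x + 2), pattern 3+3; mod 17: f = (x + 9)(x + 13)(x^2 + 7x + 5)(x^2 + 10x + 15), pattern 2+2+1+1. No other pattern occurs in this range, so the set of observed cycle types is {3+3, 2+2+1+1}. The candidates containing elements of all these cycle types are A_4 (6T4) of order 12, S_4 (6T7) of order 24, (C_3 x C_3) : C_4 (6T10) of order 36, PSL(2,5) (6T12) of order 60, A_6 (6T15) of order 360; the others are excluded. The observed types are precisely the cycle types that occur in A_4 (6T4) (apart from the identity). Each of the other remaining candidates has further cycle types, and by the Chebotarev density theorem the matching factorization patterns would occur for a proportion of primes equal to their share of the group: S_4 (6T7) additionally contains elements of type 4+2 (6 of its 24 elements, about 25% of primes); (C_3 x C_3) : C_4 (6T10) additionally contains elements of type 4+2, 3+1+1+1 (22 of its 36 elements, about 61% of primes); PSL(2,5) (6T12) additionally contains elements of type 5+1 (24 of its 60 elements, about 40% of primes); A_6 (6T15) additionally contains elements of type 5+1, 4+2, 3+1+1+1 (274 of its 360 elements, about 76% of primes). None of the 33 primes tested shows any such pattern (for each of these groups the chance of that is below 10^-4), which rules them out. Hence G = A_4 (6T4), of order 12.

6T4: A_4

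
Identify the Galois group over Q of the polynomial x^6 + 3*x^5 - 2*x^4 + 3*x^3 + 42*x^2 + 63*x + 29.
S_4 (order 24)

The polynomial f is an irreducible sextic over Q, so G = Gal(f/Q) is one of the 16 transitive subgroups 6T1, ..., 6T16 of S_6. The discriminant of f is 54786284800, which is not a perfect square, so G is not contained in A_6. The transitive groups of degree 6 not contained in A_6 are: C_6 (6T1, order 6), S_3 (6T2, order 6), D_6 (6T3, order 12), C_3 x S_3 (6T5, order 18), A_4 x C_2 (6T6, order 24), S_4 (6T8, order 24), S_3 x S_3 (6T9, order 36), S_4 x C_2 (6T11, order 48), (S_3 x S_3) : C_2 (6T13, order 72), PGL(2,5) (6T14, order 120), S_6 (6T16, order 720). By Dedekind's theorem, for a prime p not dividing disc(f) the degrees of the irreducible factors of f mod p form the cycle type of an element of G. Factoring f modulo the 22 such primes p <= 101 (skipping 2, 5, 13, 37, which divide the discriminant), each new pattern first appears at: mod 3: f = (x^3 + x^2 + x + 2)(x^3 + 2x^2 + x + 1), pattern 3+3; mod 17: f = (x + 2)(x + 5)(x^4 + 13x^3 + 16x^2 + 16x + 8), pattern 4+1+1; mod 31: f = (x^2 + 9)(x^2 + 9x + 15)(x^2 + 25x + 28), pattern 2+2+2; mod 67: f = (x + 17)(x + 26)(x^2 + 37x + 57)(x^2 + 57x + 48), pattern 2+2+1+1. No other pattern occurs in this range, so the set of observed cycle types is {3+3, 4+1+1, 2+2+2, 2+2+1+1}. The candidates containing elements of all these cycle types are S_4 (6T8) of order 24, S_4 x C_2 (6T11) of order 48, PGL(2,5) (6T14) of order 120, S_6 (6T16) of order 720; the others are excluded. The observed types are precisely the cycle types that occur in S_4 (6T8) (apart from the identity). Each of the other remaining candidates has further cycle types, and by the Chebotarev density theorem the matching factorization patterns would occur for a proportion of primes equal to their share of the group: S_4 x C_2 (6T11) additionally contains elements of type 6, 4+2, 2+1+1+1+1 (17 of its 48 elements, about 35% of primes); PGL(2,5) (6T14) additionally contains elements of type 6, 5+1 (44 of its 120 elements, about 37% of primes); S_6 (6T16) additionally contains elements of type 6, 5+1, 4+2, 3+2+1, 3+1+1+1, 2+1+1+1+1 (529 of its 720 elements, about 73% of primes). None of the 22 primes tested shows any such pattern (for each of these groups the chance of that is below 10^-4), which rules them out. Hence G = S_4 (6T8), of order 24.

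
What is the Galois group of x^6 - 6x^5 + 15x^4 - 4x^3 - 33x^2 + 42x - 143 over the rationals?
6T9: S_3 x S_3

The polynomial f is an irreducible sextic over Q, so G = Gal(f/Q) is one of the 16 transitive subgroups 6T1, ..., 6T16 of S_6. The discriminant of f is 5410421842378752, which is not a perfect square, so G is not contained in A_6. The transitive groups of degree 6 not contained in A_6 are: C_6 (6T1, order 6), S_3 (6T2, order 6), D_6 (6T3, order 12), C_3 x S_3 (6T5, order 18), A_4 x C_2 (6T6, order 24), S_4 (6T8, order 24), S_3 x S_3 (6T9, order 36), S_4 x C_2 (6T11, order 48), (S_3 x S_3) : C_2 (6T13, order 72), PGL(2,5) (6T14, order 120), S_6 (6T16, order 720). By Dedekind's theorem, for a prime p not dividing disc(f) the degrees of the irreducible factors of f mod p form the cycle type of an element of G. Factoring f modulo the 23 such primes p <= 97 (skipping 2, 3, which divide the discriminant), each new pattern first appears at: mod 5: f = (x^6 + 4x^5 + x^3 + 2x^2 + 2x + 2), pattern 6; mod 11: f = (x)(x + 4)(x^2 + 4x + 9)(x^2 + 8x + 3), pattern 2+2+1+1; mod 13: f = (x)(x + 2)(x + 8)(x^3 + 10x^2 + 3x + 1), pattern 3+1+1+1; mod 31: f = (x^2 + x + 13)(x^2 + 11x + 1)(x^2 + 13x + 20), pattern 2+2+2; mod 97: f = (x^3 + 94x^2 + 3x + 24)(x^3 + 94x^2 + 3x + 87), pattern 3+3. No other pattern occurs in this range, so the set of observed cycle types is {6, 2+2+1+1, 3+1+1+1, 2+2+2, 3+3}. The candidates containing elements of all these cycle types are S_3 x S_3 (6T9) of order 36, (S_3 x S_3) : C_2 (6T13) of order 72, S_6 (6T16) of order 720; the others are excluded. The observed types are precisely the cycle types that occur in S_3 x S_3 (6T9) (apart from the identity). Each of the other remaining candidates has further cycle types, and by the Chebotarev density theorem the matching factorization patterns would occur for a proportion of primes equal to their share of the group: (S_3 x S_3) : C_2 (6T13) additionally contains elements of type 4+2, 3+2+1, 2+1+1+1+1 (36 of its 72 elements, about 50% of primes); S_6 (6T16) additionally contains elements of type 5+1, 4+2, 4+1+1, 3+2+1, 2+1+1+1+1 (459 of its 720 elements, about 64% of primes). None of the 23 primes tested shows any such pattern (for each of these groups the chance of that is below 10^-4), which rules them out. Hence G = S_3 x S_3 (6T9), of order 36.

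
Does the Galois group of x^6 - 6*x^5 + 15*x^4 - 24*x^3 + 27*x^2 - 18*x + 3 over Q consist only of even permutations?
No

The polynomial is irreducible of degree 6 over Q. Its discriminant is 40310784, which is not a perfect square. A Galois group lies in the alternating group exactly when the discriminant is a square in Q, so the Galois group (S_3 x S_3) is not contained in A_6.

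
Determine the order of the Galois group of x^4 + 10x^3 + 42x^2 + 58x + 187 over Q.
The degree of the splitting field over Q equals the order of the Galois group, so first determine the group. The polynomial is an irreducible quartic over Q and its discriminant is 1666598976 = 40824^2, a perfect square, so the Galois group is contained in A_4. The resolvent cubic y^3 - 42*y^2 - 168*y + 9352 is irreducible over Q. An irreducible resolvent with square discriminant gives A_4. The Galois group A_4 (4T4) has order 12, so the splitting field has degree 12 over Q.

12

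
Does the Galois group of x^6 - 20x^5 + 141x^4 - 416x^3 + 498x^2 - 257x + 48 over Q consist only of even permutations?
The polynomial is irreducible of degree 6 over Q. Its discriminant is 30991489 = 5567^2, a perfect square. A Galois group lies in the alternating group exactly when the discriminant is a square in Q, so the Galois group (PSL(2,5)) is contained in A_6.

Yes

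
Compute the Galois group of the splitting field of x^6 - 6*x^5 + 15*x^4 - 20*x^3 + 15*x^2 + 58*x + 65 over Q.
The polynomial f is an irreducible sextic over Q, so G = Gal(f/Q) is one of the 16 transitive subgroups 6T1, ..., 6T16 of S_6. The discriminant of f is -1388339588497408, which is not a perfect square, so G is not contained in A_6. The transitive groups of degree 6 not contained in A_6 are: C_6 (6T1, order 6), S_3 (6T2, order 6), D_6 (6T3, order 12), C_3 x S_3 (6T5, order 18), A_4 x C_2 (6T6, order 24), S_4 (6T8, order 24), S_3 x S_3 (6T9, order 36), S_4 x C_2 (6T11, order 48), (S_3 x S_3) : C_2 (6T13, order 72), PGL(2,5) (6T14, order 120), S_6 (6T16, order 720). By Dedekind's theorem, for a prime p not dividing disc(f) the degrees of the irreducible factors of f mod p form the cycle type of an element of G. Factoring f modulo the 3 such primes p <= 7 (skipping 2, which divides the discriminant), each new pattern first appears at: mod 3: f = (x^6 + x^3 + x + 2), pattern 6; mod 5: f = (x)(x + 2)(x^4 + 2x^3 + x^2 + 3x + 4), pattern 4+1+1; mod 7: f = (x + 2)(x^2 + 6x + 6)(x^3 + 4x + 6), pattern 3+2+1. No other pattern occurs in this range, so the set of observed cycle types is {6, 4+1+1, 3+2+1}. Among the candidates above, the only group containing elements of all these cycle types is S_6 (6T16); every other candidate lacks at least one of them. Hence G = S_6 (6T16), of order 720.

S_6 (order 720)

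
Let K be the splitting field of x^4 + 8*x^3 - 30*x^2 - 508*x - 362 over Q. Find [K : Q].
8

The degree of the splitting field over Q equals the order of the Galois group, so first determine the group. The polynomial is an irreducible quartic over Q and its discriminant is -620791112448, which is not a perfect square, so the Galois group is not contained in A_4. The resolvent cubic y^3 + 30*y^2 - 2616*y - 191456 has exactly one rational root, so the Galois group is C_4 or D_4. The quartic remains irreducible over Q(sqrt(disc)), so the group is D_4. The Galois group D_4 (4T3) has order 8, so the splitting field has degree 8 over Q.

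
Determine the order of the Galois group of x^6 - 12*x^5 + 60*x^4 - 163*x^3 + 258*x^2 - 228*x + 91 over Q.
The degree of the splitting field over Q equals the order of the Galois group, so first determine the group. The polynomial f is an irreducible sextic over Q, so G = Gal(f/Q) is one of the 16 transitive subgroups 6T1, ..., 6T16 of S_6. The discriminant of f is -177147, which is not a perfect square, so G is not contained in A_6. The transitive groups of degree 6 not contained in A_6 are: C_6 (6T1, order 6), S_3 (6T2, order 6), D_6 (6T3, order 12), C_3 x S_3 (6T5, order 18), A_4 x C_2 (6T6, order 24), S_4 (6T8, order 24), S_3 x S_3 (6T9, order 36), S_4 x C_2 (6T11, order 48), (S_3 x S_3) : C_2 (6T13, order 72), PGL(2,5) (6T14, order 120), S_6 (6T16, order 720). By Dedekind's theorem, for a prime p not dividing disc(f) the degrees of the irreducible factors of f mod p form the cycle type of an element of G. Factoring f modulo the 33 such primes p <= 139 (skipping 3, which divides the discriminant), each new pattern first appears at: mod 2: f = (x^6 + x^3 + 1), pattern 6; mod 7: f = (x)(x + 2)(x + 6)(x^3 + x^2 + 5x + 2), pattern 3+1+1+1; mod 17: f = (x^2 + 3)(x^2 + 8x + 4)(x^2 + 14x + 9), pattern 2+2+2; mod 19: f = (x^3 + 13x^2 + 12x + 2)(x^3 + 13x^2 + 12x + 17), pattern 3+3; mod 73: f = (x + 11)(x + 19)(x + 20)(x + 27)(x + 28)(x + 29), pattern 1+1+1+1+1+1. No other pattern occurs in this range, so the set of observed cycle types is {6, 3+1+1+1, 2+2+2, 3+3, 1+1+1+1+1+1}. The candidates containing elements of all these cycle types are C_3 x S_3 (6T5) of order 18, S_3 x S_3 (6T9) of order 36, (S_3 x S_3) : C_2 (6T13) of order 72, S_6 (6T16) of order 720; the others are excluded. The observed types are precisely the cycle types that occur in C_3 x S_3 (6T5). Each of the other remaining candidates has further cycle types, and by the Chebotarev density theorem the matching factorization patterns would occur for a proportion of primes equal to their share of the group: S_3 x S_3 (6T9) additionally contains elements of type 2+2+1+1 (9 of its 36 elements, about 25% of primes); (S_3 x S_3) : C_2 (6T13) additionally contains elements of type 4+2, 3+2+1, 2+2+1+1, 2+1+1+1+1 (45 of its 72 elements, about 62% of primes); S_6 (6T16) additionally contains elements of type 5+1, 4+2, 4+1+1, 3+2+1, 2+2+1+1, 2+1+1+1+1 (504 of its 720 elements, about 70% of primes). None of the 33 primes tested shows any such pattern (for each of these groups the chance of that is below 10^-4), which rules them out. Hence G = C_3 x S_3 (6T5), of order 18. The Galois group C_3 x S_3 (6T5) has order 18, so the splitting field has degree 18 over Q.

18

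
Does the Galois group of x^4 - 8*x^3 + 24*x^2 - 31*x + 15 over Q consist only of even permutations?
The polynomial is irreducible of degree 4 over Q. Its discriminant is 229, which is not a perfect square. A Galois group lies in the alternating group exactly when the discriminant is a square in Q, so the Galois group (S_4) is not contained in A_4.

No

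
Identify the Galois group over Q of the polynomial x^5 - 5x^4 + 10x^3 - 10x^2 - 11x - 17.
The polynomial f is an irreducible quintic over Q, so G = Gal(f/Q) is a transitive subgroup of S_5: one of C_5 (5T1, order 5), D_5 (5T2, order 10), F_20 (5T3, order 20), A_5 (5T4, order 60) or S_5 (5T5, order 120). The discriminant of f is 3008364544, which is not a perfect square, so G is not contained in A_5. The transitive groups of degree 5 not contained in A_5 are: F_20 (5T3, order 20), S_5 (5T5, order 120). By Dedekind's theorem, for a prime p not dividing disc(f) the degrees of the irreducible factors of f mod p form the cycle type of an element of G. Factoring f modulo the 3 such primes p <= 7 (skipping 2, which divides the discriminant), each new pattern first appears at: mod 3: f = (x^5 + x^4 + x^3 + 2x^2 + x + 1), pattern 5; mod 7: f = (x^2 + 3x + 1)(x^3 + 6x^2 + 5x + 4), pattern 3+2. No other pattern occurs in this range, so the set of observed cycle types is {5, 3+2}. Among the candidates above, the only group containing elements of all these cycle types is S_5 (5T5) — F_20 (5T3) lacks at least one of them. Hence G = S_5 (5T5), of order 120.

S_5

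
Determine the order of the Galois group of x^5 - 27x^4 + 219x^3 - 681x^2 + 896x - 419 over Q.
The degree of the splitting field over Q equals the order of the Galois group, so first determine the group. The polynomial f is an irreducible quintic over Q, so G = Gal(f/Q) is a transitive subgroup of S_5: one of C_5 (5T1, order 5), D_5 (5T2, order 10), F_20 (5T3, order 20), A_5 (5T4, order 60) or S_5 (5T5, order 120). The discriminant of f is 14320669561 = 119669^2, a perfect square, so G is contained in A_5. The transitive groups of degree 5 contained in A_5 are: C_5 (5T1, order 5), D_5 (5T2, order 10), A_5 (5T4, order 60). By Dedekind's theorem, for a prime p not dividing disc(f) the degrees of the irreducible factors of f mod p form the cycle type of an element of G. Factoring f modulo the 14 such primes p <= 59 (skipping 11, 23, 43, which divide the discriminant), each new pattern first appears at: mod 2: f = (x^5 + x^4 + x^3 + x^2 + 1), pattern 5. No other pattern occurs in this range, so the set of observed cycle types is {5}. The candidates containing elements of all these cycle types are C_5 (5T1) of order 5, D_5 (5T2) of order 10, A_5 (5T4) of order 60; the others are excluded. The observed types are precisely the cycle types that occur in C_5 (5T1) (apart from the identity). Each of the other remaining candidates has further cycle types, and by the Chebotarev density theorem the matching factorization patterns would occur for a proportion of primes equal to their share of the group: D_5 (5T2) additionally contains elements of type 2+2+1 (5 of its 10 elements, about 50% of primes); A_5 (5T4) additionally contains elements of type 3+1+1, 2+2+1 (35 of its 60 elements, about 58% of primes). None of the 14 primes tested shows any such pattern (for each of these groups the chance of that is below 10^-4), which rules them out. Hence G = C_5 (5T1), of order 5. The Galois group C_5 (5T1) has order 5, so the splitting field has degree 5 over Q.

5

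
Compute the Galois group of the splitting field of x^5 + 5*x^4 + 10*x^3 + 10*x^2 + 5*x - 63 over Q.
F_20 (also written F20)

The polynomial f is an irreducible quintic over Q, so G = Gal(f/Q) is a transitive subgroup of S_5: one of C_5 (5T1, order 5), D_5 (5T2, order 10), F_20 (5T3, order 20), A_5 (5T4, order 60) or S_5 (5T5, order 120). The discriminant of f is 52428800000, which is not a perfect square, so G is not contained in A_5. The transitive groups of degree 5 not contained in A_5 are: F_20 (5T3, order 20), S_5 (5T5, order 120). By Dedekind's theorem, for a prime p not dividing disc(f) the degrees of the irreducible factors of f mod p form the cycle type of an element of G. Factoring f modulo the 18 such primes p <= 71 (skipping 2, 5, which divide the discriminant), each new pattern first appears at: mod 3: f = (x)(x^4 + 2x^3 + x^2 + x + 2), pattern 4+1; mod 11: f = (x^5 + 5x^4 + 10x^3 + 10x^2 + 5x + 3), pattern 5; mod 19: f = (x + 9)(x^2 + 6)(x^2 + 15x + 2), pattern 2+2+1. No other pattern occurs in this range, so the set of observed cycle types is {4+1, 5, 2+2+1}. The candidates containing elements of all these cycle types are F_20 (5T3) of order 20, S_5 (5T5) of order 120; the others are excluded. The observed types are precisely the cycle types that occur in F_20 (5T3) (apart from the identity). Each of the other remaining candidates has further cycle types, and by the Chebotarev density theorem the matching factorization patterns would occur for a proportion of primes equal to their share of the group: S_5 (5T5) additionally contains elements of type 3+2, 3+1+1, 2+1+1+1 (50 of its 120 elements, about 42% of primes). None of the 18 primes tested shows any such pattern (for each of these groups the chance of that is below 10^-4), which rules them out. Hence G = F_20 (5T3), of order 20.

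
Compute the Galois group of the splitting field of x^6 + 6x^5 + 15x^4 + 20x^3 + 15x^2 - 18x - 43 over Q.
A_6

The polynomial f is an irreducible sextic over Q, so G = Gal(f/Q) is one of the 16 transitive subgroups 6T1, ..., 6T16 of S_6. The discriminant of f is 746496000000 = 864000^2, a perfect square, so G is contained in A_6. The transitive groups of degree 6 contained in A_6 are: A_4 (6T4, order 12), S_4 (6T7, order 24), (C_3 x C_3) : C_4 (6T10, order 36), PSL(2,5) (6T12, order 60), A_6 (6T15, order 360). By Dedekind's theorem, for a prime p not dividing disc(f) the degrees of the irreducible factors of f mod p form the cycle type of an element of G. Factoring f modulo the 6 such primes p <= 23 (skipping 2, 3, 5, which divide the discriminant), each new pattern first appears at: mod 7: f = (x + 5)(x^5 + x^4 + 3x^3 + 5x^2 + 4x + 4), pattern 5+1; mod 23: f = (x + 3)(x + 12)(x + 17)(x^3 + 20x^2 + 4x + 15), pattern 3+1+1+1. No other pattern occurs in this range, so the set of observed cycle types is {5+1, 3+1+1+1}. Among the candidates above, the only group containing elements of all these cycle types is A_6 (6T15) — each of A_4 (6T4), S_4 (6T7), (C_3 x C_3) : C_4 (6T10), PSL(2,5) (6T12) lacks at least one of them. Hence G = A_6 (6T15), of order 360.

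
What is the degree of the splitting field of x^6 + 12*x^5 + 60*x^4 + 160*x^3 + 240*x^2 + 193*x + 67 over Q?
The degree of the splitting field over Q equals the order of the Galois group, so first determine the group. The polynomial f is an irreducible sextic over Q, so G = Gal(f/Q) is one of the 16 transitive subgroups 6T1, ..., 6T16 of S_6. The discriminant of f is -43531, which is not a perfect square, so G is not contained in A_6. The transitive groups of degree 6 not contained in A_6 are: C_6 (6T1, order 6), S_3 (6T2, order 6), D_6 (6T3, order 12), C_3 x S_3 (6T5, order 18), A_4 x C_2 (6T6, order 24), S_4 (6T8, order 24), S_3 x S_3 (6T9, order 36), S_4 x C_2 (6T11, order 48), (S_3 x S_3) : C_2 (6T13, order 72), PGL(2,5) (6T14, order 120), S_6 (6T16, order 720). By Dedekind's theorem, for a prime p not dividing disc(f) the degrees of the irreducible factors of f mod p form the cycle type of an element of G. Factoring f modulo the 4 such primes p <= 7, each new pattern first appears at: mod 2: f = (x^6 + x + 1), pattern 6; mod 3: f = (x + 1)(x^2 + 1)(x^3 + 2x^2 + 1), pattern 3+2+1; mod 5: f = (x^3 + 3x^2 + 4x + 3)(x^3 + 4x^2 + 4x + 4), pattern 3+3; mod 7: f = (x + 4)(x^5 + x^4 + 6x^2 + 6x + 1), pattern 5+1. No other pattern occurs in this range, so the set of observed cycle types is {6, 3+2+1, 3+3, 5+1}. Among the candidates above, the only group containing elements of all these cycle types is S_6 (6T16); every other candidate lacks at least one of them. Hence G = S_6 (6T16), of order 720. The Galois group S_6 (6T16) has order 720, so the splitting field has degree 720 over Q.

720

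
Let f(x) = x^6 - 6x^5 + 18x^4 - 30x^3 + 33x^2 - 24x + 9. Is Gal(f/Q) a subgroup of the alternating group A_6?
The polynomial is irreducible of degree 6 over Q. Its discriminant is -16003008, which is not a perfect square. A Galois group lies in the alternating group exactly when the discriminant is a square in Q, so the Galois group (PGL(2,5)) is not contained in A_6.

No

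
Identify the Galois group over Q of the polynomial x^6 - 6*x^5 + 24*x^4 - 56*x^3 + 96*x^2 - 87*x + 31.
C_3 x S_3, the group 6T5 of order 18

The polynomial f is an irreducible sextic over Q, so G = Gal(f/Q) is one of the 16 transitive subgroups 6T1, ..., 6T16 of S_6. The discriminant of f is -68755887963, which is not a perfect square, so G is not contained in A_6. The transitive groups of degree 6 not contained in A_6 are: C_6 (6T1, order 6), S_3 (6T2, order 6), D_6 (6T3, order 12), C_3 x S_3 (6T5, order 18), A_4 x C_2 (6T6, order 24), S_4 (6T8, order 24), S_3 x S_3 (6T9, order 36), S_4 x C_2 (6T11, order 48), (S_3 x S_3) : C_2 (6T13, order 72), PGL(2,5) (6T14, order 120), S_6 (6T16, order 720). By Dedekind's theorem, for a prime p not dividing disc(f) the degrees of the irreducible factors of f mod p form the cycle type of an element of G. Factoring f modulo the 33 such primes p <= 151 (skipping 3, 7, 89, which divide the discriminant), each new pattern first appears at: mod 2: f = (x^6 + x + 1), pattern 6; mod 13: f = (x + 2)(x + 3)(x + 5)(x^3 + 10x^2 + 10x + 11), pattern 3+1+1+1; mod 17: f = (x^2 + 3x + 8)(x^2 + 4x + 11)(x^2 + 4x + 16), pattern 2+2+2; mod 19: f = (x^3 + 16x^2 + 4x + 2)(x^3 + 16x^2 + 11x + 6), pattern 3+3; mod 73: f = (x + 23)(x + 35)(x + 42)(x + 53)(x + 66)(x + 67), pattern 1+1+1+1+1+1. No other pattern occurs in this range, so the set of observed cycle types is {6, 3+1+1+1, 2+2+2, 3+3, 1+1+1+1+1+1}. The candidates containing elements of all these cycle types are C_3 x S_3 (6T5) of order 18, S_3 x S_3 (6T9) of order 36, (S_3 x S_3) : C_2 (6T13) of order 72, S_6 (6T16) of order 720; the others are excluded. The observed types are precisely the cycle types that occur in C_3 x S_3 (6T5). Each of the other remaining candidates has further cycle types, and by the Chebotarev density theorem the matching factorization patterns would occur for a proportion of primes equal to their share of the group: S_3 x S_3 (6T9) additionally contains elements of type 2+2+1+1 (9 of its 36 elements, about 25% of primes); (S_3 x S_3) : C_2 (6T13) additionally contains elements of type 4+2, 3+2+1, 2+2+1+1, 2+1+1+1+1 (45 of its 72 elements, about 62% of primes); S_6 (6T16) additionally contains elements of type 5+1, 4+2, 4+1+1, 3+2+1, 2+2+1+1, 2+1+1+1+1 (504 of its 720 elements, about 70% of primes). None of the 33 primes tested shows any such pattern (for each of these groups the chance of that is below 10^-4), which rules them out. Hence G = C_3 x S_3 (6T5), of order 18.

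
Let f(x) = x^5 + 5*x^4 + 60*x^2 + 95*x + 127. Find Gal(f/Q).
D_5

The polynomial f is an irreducible quintic over Q, so G = Gal(f/Q) is a transitive subgroup of S_5: one of C_5 (5T1, order 5), D_5 (5T2, order 10), F_20 (5T3, order 20), A_5 (5T4, order 60) or S_5 (5T5, order 120). The discriminant of f is 23040000000000 = 4800000^2, a perfect square, so G is contained in A_5. The transitive groups of degree 5 contained in A_5 are: C_5 (5T1, order 5), D_5 (5T2, order 10), A_5 (5T4, order 60). By Dedekind's theorem, for a prime p not dividing disc(f) the degrees of the irreducible factors of f mod p form the cycle type of an element of G. Factoring f modulo the 23 such primes p <= 101 (skipping 2, 3, 5, which divide the discriminant), each new pattern first appears at: mod 7: f = (x^5 + 5x^4 + 4x^2 + 4x + 1), pattern 5; mod 17: f = (x + 3)(x^2 + 3x + 8)(x^2 + 16x + 6), pattern 2+2+1. No other pattern occurs in this range, so the set of observed cycle types is {5, 2+2+1}. The candidates containing elements of all these cycle types are D_5 (5T2) of order 10, A_5 (5T4) of order 60; the others are excluded. The observed types are precisely the cycle types that occur in D_5 (5T2) (apart from the identity). Each of the other remaining candidates has further cycle types, and by the Chebotarev density theorem the matching factorization patterns would occur for a proportion of primes equal to their share of the group: A_5 (5T4) additionally contains elements of type 3+1+1 (20 of its 60 elements, about 33% of primes). None of the 23 primes tested shows any such pattern (for each of these groups the chance of that is below 10^-4), which rules them out. Hence G = D_5 (5T2), of order 10.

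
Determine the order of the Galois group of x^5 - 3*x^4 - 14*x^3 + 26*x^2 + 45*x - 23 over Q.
The degree of the splitting field over Q equals the order of the Galois group, so first determine the group. The polynomial f is an irreducible quintic over Q, so G = Gal(f/Q) is a transitive subgroup of S_5: one of C_5 (5T1, order 5), D_5 (5T2, order 10), F_20 (5T3, order 20), A_5 (5T4, order 60) or S_5 (5T5, order 120). The discriminant of f is 15352201216 = 123904^2, a perfect square, so G is contained in A_5. The transitive groups of degree 5 contained in A_5 are: C_5 (5T1, order 5), D_5 (5T2, order 10), A_5 (5T4, order 60). By Dedekind's theorem, for a prime p not dividing disc(f) the degrees of the irreducible factors of f mod p form the cycle type of an element of G. Factoring f modulo the 14 such primes p <= 53 (skipping 2, 11, which divide the discriminant), each new pattern first appears at: mod 3: f = (x^5 + x^3 + 2x^2 + 1), pattern 5; mod 23: f = (x)(x + 2)(x + 10)(x + 14)(x + 17), pattern 1+1+1+1+1. No other pattern occurs in this range, so the set of observed cycle types is {5, 1+1+1+1+1}. The candidates containing elements of all these cycle types are C_5 (5T1) of order 5, D_5 (5T2) of order 10, A_5 (5T4) of order 60; the others are excluded. The observed types are precisely the cycle types that occur in C_5 (5T1). Each of the other remaining candidates has further cycle types, and by the Chebotarev density theorem the matching factorization patterns would occur for a proportion of primes equal to their share of the group: D_5 (5T2) additionally contains elements of type 2+2+1 (5 of its 10 elements, about 50% of primes); A_5 (5T4) additionally contains elements of type 3+1+1, 2+2+1 (35 of its 60 elements, about 58% of primes). None of the 14 primes tested shows any such pattern (for each of these groups the chance of that is below 10^-4), which rules them out. Hence G = C_5 (5T1), of order 5. The Galois group C_5 (5T1) has order 5, so the splitting field has degree 5 over Q.

5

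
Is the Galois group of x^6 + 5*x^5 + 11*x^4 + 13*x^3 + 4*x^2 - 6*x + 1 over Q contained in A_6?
The polynomial is irreducible of degree 6 over Q. Its discriminant is 525625 = 725^2, a perfect square. A Galois group lies in the alternating group exactly when the discriminant is a square in Q, so the Galois group ((C_3 x C_3) : C_4) is contained in A_6.

Yes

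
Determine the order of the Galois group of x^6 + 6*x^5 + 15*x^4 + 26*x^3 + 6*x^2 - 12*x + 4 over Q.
The degree of the splitting field over Q equals the order of the Galois group, so first determine the group. The polynomial f is an irreducible sextic over Q, so G = Gal(f/Q) is one of the 16 transitive subgroups 6T1, ..., 6T16 of S_6. The discriminant of f is 304930925568, which is not a perfect square, so G is not contained in A_6. The transitive groups of degree 6 not contained in A_6 are: C_6 (6T1, order 6), S_3 (6T2, order 6), D_6 (6T3, order 12), C_3 x S_3 (6T5, order 18), A_4 x C_2 (6T6, order 24), S_4 (6T8, order 24), S_3 x S_3 (6T9, order 36), S_4 x C_2 (6T11, order 48), (S_3 x S_3) : C_2 (6T13, order 72), PGL(2,5) (6T14, order 120), S_6 (6T16, order 720). By Dedekind's theorem, for a prime p not dividing disc(f) the degrees of the irreducible factors of f mod p form the cycle type of an element of G. Factoring f modulo the 79 such primes p <= 421 (skipping 2, 3, 41, which divide the discriminant), each new pattern first appears at: mod 5: f = (x^2 + x + 2)(x^2 + 2x + 4)(x^2 + 3x + 3), pattern 2+2+2; mod 7: f = (x^6 + 6x^5 + x^4 + 5x^3 + 6x^2 + 2x + 4), pattern 6; mod 11: f = (x + 2)(x + 7)(x^2 + x + 8)(x^2 + 7x + 2), pattern 2+2+1+1; mod 13: f = (x^3 + 3x^2 + 2x + 12)(x^3 + 3x^2 + 4x + 9), pattern 3+3; mod 61: f = (x + 3)(x + 7)(x + 20)(x + 25)(x + 32)(x + 41), pattern 1+1+1+1+1+1. No other pattern occurs in this range, so the set of observed cycle types is {2+2+2, 6, 2+2+1+1, 3+3, 1+1+1+1+1+1}. The candidates containing elements of all these cycle types are D_6 (6T3) of order 12, A_4 x C_2 (6T6) of order 24, S_3 x S_3 (6T9) of order 36, S_4 x C_2 (6T11) of order 48, (S_3 x S_3) : C_2 (6T13) of order 72, PGL(2,5) (6T14) of order 120, S_6 (6T16) of order 720; the others are excluded. The observed types are precisely the cycle types that occur in D_6 (6T3). Each of the other remaining candidates has further cycle types, and by the Chebotarev density theorem the matching factorization patterns would occur for a proportion of primes equal to their share of the group: A_4 x C_2 (6T6) additionally contains elements of type 2+1+1+1+1 (3 of its 24 elements, about 12% of primes); S_3 x S_3 (6T9) additionally contains elements of type 3+1+1+1 (4 of its 36 elements, about 11% of primes); S_4 x C_2 (6T11) additionally contains elements of type 4+2, 4+1+1, 2+1+1+1+1 (15 of its 48 elements, about 31% of primes); (S_3 x S_3) : C_2 (6T13) additionally contains elements of type 4+2, 3+2+1, 3+1+1+1, 2+1+1+1+1 (40 of its 72 elements, about 56% of primes); PGL(2,5) (6T14) additionally contains elements of type 5+1, 4+1+1 (54 of its 120 elements, about 45% of primes); S_6 (6T16) additionally contains elements of type 5+1, 4+2, 4+1+1, 3+2+1, 3+1+1+1, 2+1+1+1+1 (499 of its 720 elements, about 69% of primes). None of the 79 primes tested shows any such pattern (for each of these groups the chance of that is below 10^-4), which rules them out. Hence G = D_6 (6T3), of order 12. The Galois group D_6 (6T3) has order 12, so the splitting field has degree 12 over Q.

12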